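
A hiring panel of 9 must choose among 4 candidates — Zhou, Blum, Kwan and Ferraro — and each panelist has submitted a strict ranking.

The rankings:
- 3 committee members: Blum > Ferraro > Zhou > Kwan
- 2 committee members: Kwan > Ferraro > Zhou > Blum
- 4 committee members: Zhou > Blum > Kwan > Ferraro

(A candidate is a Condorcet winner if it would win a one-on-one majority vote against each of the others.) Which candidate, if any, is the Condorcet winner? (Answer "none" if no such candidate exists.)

Check each pair by majority over 9 ballots:
Zhou vs Blum: Zhou is ranked higher on 2+4 = 6 ballots, Blum on 3. Zhou wins 6–3.
Zhou vs Kwan: Zhou, 7–2.
Zhou vs Ferraro: Zhou preferred on 4 ballots; Ferraro wins 5–4.
Blum vs Kwan: Blum preferred on 3+4 = 7 ballots; Blum wins 7–2.
Blum vs Ferraro: Blum wins 7–2.
Kwan vs Ferraro: Kwan preferred on 2+4 = 6 ballots; Kwan wins 6–3.
No candidate is unbeaten: Zhou loses to Ferraro; Blum loses to Zhou; Kwan loses to Zhou; Ferraro loses to Blum. In particular Zhou → Blum → Ferraro → Zhou is a majority cycle — no Condorcet winner exists.

none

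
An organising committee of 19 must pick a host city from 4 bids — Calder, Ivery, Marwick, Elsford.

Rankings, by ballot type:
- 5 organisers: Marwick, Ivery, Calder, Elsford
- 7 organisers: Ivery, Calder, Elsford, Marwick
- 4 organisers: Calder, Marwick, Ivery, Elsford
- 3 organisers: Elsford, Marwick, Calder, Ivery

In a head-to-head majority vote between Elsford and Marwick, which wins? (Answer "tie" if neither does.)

Elsford

Ballots ranking Elsford above Marwick: 7 + 3 = 10.
Ballots ranking Marwick above Elsford: 19 − 10 = 9.
Elsford wins the head-to-head 10–9.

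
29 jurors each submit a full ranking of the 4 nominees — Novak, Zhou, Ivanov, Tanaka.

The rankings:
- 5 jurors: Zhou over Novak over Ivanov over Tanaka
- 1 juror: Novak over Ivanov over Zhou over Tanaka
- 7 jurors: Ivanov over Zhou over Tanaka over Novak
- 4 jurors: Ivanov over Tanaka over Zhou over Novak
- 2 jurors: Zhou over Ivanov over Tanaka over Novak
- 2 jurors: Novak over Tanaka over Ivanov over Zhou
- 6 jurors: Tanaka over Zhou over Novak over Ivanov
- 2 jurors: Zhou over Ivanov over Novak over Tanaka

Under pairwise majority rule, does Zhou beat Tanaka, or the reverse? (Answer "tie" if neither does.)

Zhou

Ballots ranking Zhou above Tanaka: 5 + 1 + 7 + 2 + 2 = 17.
Ballots ranking Tanaka above Zhou: 29 − 17 = 12.
Zhou wins the head-to-head 17–12.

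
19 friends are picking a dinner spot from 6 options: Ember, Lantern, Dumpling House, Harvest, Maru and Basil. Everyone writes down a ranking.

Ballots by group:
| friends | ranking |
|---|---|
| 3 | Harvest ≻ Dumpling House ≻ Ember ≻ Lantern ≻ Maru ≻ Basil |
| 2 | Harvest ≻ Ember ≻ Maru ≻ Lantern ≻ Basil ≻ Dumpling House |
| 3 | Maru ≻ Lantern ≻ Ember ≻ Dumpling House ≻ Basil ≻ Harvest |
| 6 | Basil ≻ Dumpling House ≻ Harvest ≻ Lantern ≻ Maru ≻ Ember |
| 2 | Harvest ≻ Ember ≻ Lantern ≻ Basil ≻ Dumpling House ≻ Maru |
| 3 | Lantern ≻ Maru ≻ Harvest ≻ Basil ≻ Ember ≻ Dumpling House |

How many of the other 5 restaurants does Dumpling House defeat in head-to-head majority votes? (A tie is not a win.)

1

Dumpling House against each rival (19 friends):
Dumpling House–Ember: Ember 10–9.
Dumpling House vs Lantern: Lantern, 10–9.
Dumpling House vs Harvest: Harvest, 10–9.
Dumpling House vs Maru: Dumpling House is ranked higher on 3+6+2 = 11 ballots, Maru on 8. Dumpling House wins 11–8.
Dumpling House vs Basil: 3+3 = 6 for Dumpling House, 13 for Basil — Basil by 13–6.
Dumpling House beats Maru; loses to Ember, Lantern, Harvest, Basil — 1 pairwise win.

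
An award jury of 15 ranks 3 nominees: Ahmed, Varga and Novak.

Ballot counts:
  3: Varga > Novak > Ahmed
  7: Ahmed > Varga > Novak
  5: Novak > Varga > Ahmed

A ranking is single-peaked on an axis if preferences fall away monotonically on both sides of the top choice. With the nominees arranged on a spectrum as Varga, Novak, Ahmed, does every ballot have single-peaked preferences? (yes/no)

Axis positions: Varga=1, Novak=2, Ahmed=3.
Cluster 1 (peak Varga at position 1): ranking walks positions 1-2-3, expanding outward from the peak — single-peaked.
Cluster 2: ranking walks positions 3-1-2; Varga is ranked above Novak even though Novak lies between Varga and the peak Ahmed on the axis — preferences dip and rise again. Not single-peaked.
Cluster 3 (peak Novak at position 2): ranking walks positions 2-1-3, expanding outward from the peak — single-peaked.
Cluster 2 violates single-peakedness, so the profile is not single-peaked on this axis.

no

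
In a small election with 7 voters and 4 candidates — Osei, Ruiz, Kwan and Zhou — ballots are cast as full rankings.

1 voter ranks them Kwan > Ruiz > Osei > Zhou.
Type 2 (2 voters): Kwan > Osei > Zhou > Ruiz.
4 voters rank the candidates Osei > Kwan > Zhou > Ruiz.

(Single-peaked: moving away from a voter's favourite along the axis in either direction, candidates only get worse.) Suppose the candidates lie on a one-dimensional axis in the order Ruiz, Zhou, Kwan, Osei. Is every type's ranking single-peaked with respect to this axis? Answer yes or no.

no

Axis positions: Ruiz=1, Zhou=2, Kwan=3, Osei=4.
Type 1: ranking walks positions 3-1-4-2; Ruiz is ranked above Zhou even though Zhou lies between Ruiz and the peak Kwan on the axis — preferences dip and rise again. Not single-peaked.
Type 2 (peak Kwan at position 3): ranking walks positions 3-4-2-1, expanding outward from the peak — single-peaked.
Type 3 (peak Osei at position 4): ranking walks positions 4-3-2-1, expanding outward from the peak — single-peaked.
Type 1 violates single-peakedness, so the profile is not single-peaked on this axis.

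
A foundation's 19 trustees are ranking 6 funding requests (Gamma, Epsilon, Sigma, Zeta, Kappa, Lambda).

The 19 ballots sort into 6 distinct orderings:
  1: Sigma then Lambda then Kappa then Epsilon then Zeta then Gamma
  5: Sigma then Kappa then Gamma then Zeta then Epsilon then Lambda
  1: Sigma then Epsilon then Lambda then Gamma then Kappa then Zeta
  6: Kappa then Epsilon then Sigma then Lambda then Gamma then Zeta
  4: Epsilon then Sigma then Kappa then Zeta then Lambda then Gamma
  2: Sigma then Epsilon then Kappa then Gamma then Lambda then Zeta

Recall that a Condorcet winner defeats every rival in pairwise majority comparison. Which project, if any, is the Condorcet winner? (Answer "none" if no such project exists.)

Check each pair by majority over 19 ballots:
Gamma vs Epsilon: Gamma is ranked higher on 5 ballots, Epsilon on 14. Epsilon wins 14–5.
Gamma vs Sigma: Gamma is ranked higher on 0 ballots, Sigma on 19. Sigma wins 19–0.
Gamma vs Zeta: 14 to 5, Gamma.
Gamma vs Kappa: 1 to 18, Kappa.
Gamma vs Lambda: 7 to 12, Lambda.
Epsilon vs Sigma: Epsilon is ranked higher on 6+4 = 10 ballots, Sigma on 9. Epsilon wins 10–9.
Epsilon vs Zeta: 14 to 5, Epsilon.
Epsilon vs Kappa: Epsilon preferred on 1+4+2 = 7 ballots; Kappa wins 12–7.
Epsilon vs Lambda: Epsilon is ranked higher on 5+1+6+4+2 = 18 ballots, Lambda on 1. Epsilon wins 18–1.
Sigma vs Zeta: Sigma preferred on 1+5+1+6+4+2 = 19 ballots; Sigma wins 19–0.
Sigma vs Kappa: 1+5+1+4+2 = 13 for Sigma, 6 for Kappa — Sigma by 13–6.
Sigma vs Lambda: Sigma is ranked higher on 1+5+1+6+4+2 = 19 ballots, Lambda on 0. Sigma wins 19–0.
Zeta vs Kappa: Zeta preferred on 0 ballots; Kappa wins 19–0.
Zeta vs Lambda: 5+4 = 9 for Zeta, 10 for Lambda — Lambda by 10–9.
Kappa vs Lambda: 17 to 2, Kappa.
Each project drops at least one matchup (Gamma loses to Epsilon; Epsilon loses to Kappa; Sigma loses to Epsilon; Zeta loses to Gamma; Kappa loses to Sigma; Lambda loses to Epsilon); the cycle Epsilon → Sigma → Kappa → Epsilon rules out a Condorcet winner.

none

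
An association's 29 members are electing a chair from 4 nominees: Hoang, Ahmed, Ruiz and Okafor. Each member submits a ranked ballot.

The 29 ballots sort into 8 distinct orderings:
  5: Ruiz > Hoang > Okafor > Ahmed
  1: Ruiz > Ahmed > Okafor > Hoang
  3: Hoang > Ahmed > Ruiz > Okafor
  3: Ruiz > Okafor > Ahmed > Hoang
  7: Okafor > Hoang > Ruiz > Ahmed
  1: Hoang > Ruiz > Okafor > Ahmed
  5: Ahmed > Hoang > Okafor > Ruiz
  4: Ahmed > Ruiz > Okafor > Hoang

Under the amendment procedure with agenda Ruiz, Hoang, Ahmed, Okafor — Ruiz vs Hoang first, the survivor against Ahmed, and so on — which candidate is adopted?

Okafor

Round 1: Ruiz vs Hoang — 13–16, Hoang advances.
Round 2: Hoang vs Ahmed — 16–13, Hoang advances.
Round 3: Hoang vs Okafor — 14–15, Okafor advances.
Okafor survives the agenda.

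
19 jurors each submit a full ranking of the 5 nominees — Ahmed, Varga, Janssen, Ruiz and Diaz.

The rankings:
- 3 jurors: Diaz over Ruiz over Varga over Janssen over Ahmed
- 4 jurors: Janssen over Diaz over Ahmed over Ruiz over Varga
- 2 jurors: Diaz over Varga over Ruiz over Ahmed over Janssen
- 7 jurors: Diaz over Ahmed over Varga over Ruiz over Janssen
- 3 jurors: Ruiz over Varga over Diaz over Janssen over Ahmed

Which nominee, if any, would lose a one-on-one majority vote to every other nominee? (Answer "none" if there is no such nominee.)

none

Head-to-head results (19 jurors):
Ahmed vs Varga: Ahmed, 11–8.
Ahmed vs Janssen: Janssen wins 10–9.
Ahmed vs Ruiz: 4+7 = 11 for Ahmed, 8 for Ruiz — Ahmed by 11–8.
Ahmed vs Diaz: 0 to 19, Diaz.
Varga vs Janssen: 15 to 4, Varga.
Varga–Ruiz: Ruiz 10–9.
Varga vs Diaz: 3 for Varga, 16 for Diaz — Diaz by 16–3.
Janssen vs Ruiz: Ruiz wins 15–4.
Janssen vs Diaz: Diaz, 15–4.
Ruiz vs Diaz: Ruiz preferred on 3 ballots; Diaz wins 16–3.
Every nominee wins at least one matchup (Ahmed beats Varga; Varga beats Janssen; Janssen beats Ahmed; Ruiz beats Varga; Diaz beats Ahmed), so there is no Condorcet loser.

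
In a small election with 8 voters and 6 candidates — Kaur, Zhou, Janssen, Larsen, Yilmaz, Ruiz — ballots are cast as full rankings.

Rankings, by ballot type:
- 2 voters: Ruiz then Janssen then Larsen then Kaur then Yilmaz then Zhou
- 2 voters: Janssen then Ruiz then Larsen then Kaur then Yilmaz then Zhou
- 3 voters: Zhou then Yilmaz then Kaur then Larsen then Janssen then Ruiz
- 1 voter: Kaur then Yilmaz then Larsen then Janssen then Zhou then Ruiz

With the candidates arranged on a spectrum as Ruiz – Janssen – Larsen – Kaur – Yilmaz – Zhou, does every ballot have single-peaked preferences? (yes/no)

Axis positions: Ruiz=1, Janssen=2, Larsen=3, Kaur=4, Yilmaz=5, Zhou=6.
Ballot type 1 (peak Ruiz at position 1): ranking walks positions 1-2-3-4-5-6, expanding outward from the peak — single-peaked.
Ballot type 2 (peak Janssen at position 2): ranking walks positions 2-1-3-4-5-6, expanding outward from the peak — single-peaked.
Ballot type 3 (peak Zhou at position 6): ranking walks positions 6-5-4-3-2-1, expanding outward from the peak — single-peaked.
Ballot type 4 (peak Kaur at position 4): ranking walks positions 4-5-3-2-6-1, expanding outward from the peak — single-peaked.
Every ranking is single-peaked on this axis.

yes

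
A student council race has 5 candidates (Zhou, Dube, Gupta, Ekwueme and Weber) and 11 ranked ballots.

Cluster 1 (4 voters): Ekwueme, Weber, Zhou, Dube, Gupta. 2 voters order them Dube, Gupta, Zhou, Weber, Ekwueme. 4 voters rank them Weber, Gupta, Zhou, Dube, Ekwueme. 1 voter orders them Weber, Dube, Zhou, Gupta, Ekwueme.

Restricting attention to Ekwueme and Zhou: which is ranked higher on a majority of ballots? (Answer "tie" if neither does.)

Ballots ranking Ekwueme above Zhou: 4.
Ballots ranking Zhou above Ekwueme: 11 − 4 = 7.
Zhou wins the head-to-head 7–4.

Zhou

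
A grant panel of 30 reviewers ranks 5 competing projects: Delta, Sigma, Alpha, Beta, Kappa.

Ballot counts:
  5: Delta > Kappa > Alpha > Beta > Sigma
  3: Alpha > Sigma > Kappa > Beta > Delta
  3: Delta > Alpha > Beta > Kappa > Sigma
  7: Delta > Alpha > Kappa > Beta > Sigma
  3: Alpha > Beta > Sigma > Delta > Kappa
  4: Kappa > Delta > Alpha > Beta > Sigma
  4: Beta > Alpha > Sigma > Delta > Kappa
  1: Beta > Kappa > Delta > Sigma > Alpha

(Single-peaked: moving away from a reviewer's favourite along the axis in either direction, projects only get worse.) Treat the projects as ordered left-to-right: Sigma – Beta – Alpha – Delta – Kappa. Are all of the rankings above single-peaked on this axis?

Axis positions: Sigma=1, Beta=2, Alpha=3, Delta=4, Kappa=5.
Cluster 1 (peak Delta at position 4): ranking walks positions 4-5-3-2-1, expanding outward from the peak — single-peaked.
Cluster 2: ranking walks positions 3-1-5-2-4; Sigma is ranked above Beta even though Beta lies between Sigma and the peak Alpha on the axis — preferences dip and rise again. Not single-peaked.
Cluster 3 (peak Delta at position 4): ranking walks positions 4-3-2-5-1, expanding outward from the peak — single-peaked.
Cluster 4 (peak Delta at position 4): ranking walks positions 4-3-5-2-1, expanding outward from the peak — single-peaked.
Cluster 5 (peak Alpha at position 3): ranking walks positions 3-2-1-4-5, expanding outward from the peak — single-peaked.
Cluster 6 (peak Kappa at position 5): ranking walks positions 5-4-3-2-1, expanding outward from the peak — single-peaked.
Cluster 7 (peak Beta at position 2): ranking walks positions 2-3-1-4-5, expanding outward from the peak — single-peaked.
Cluster 8: ranking walks positions 2-5-4-1-3; Kappa is ranked above Alpha even though Alpha lies between Kappa and the peak Beta on the axis — preferences dip and rise again. Not single-peaked.
Cluster 2 violates single-peakedness, so the profile is not single-peaked on this axis.

no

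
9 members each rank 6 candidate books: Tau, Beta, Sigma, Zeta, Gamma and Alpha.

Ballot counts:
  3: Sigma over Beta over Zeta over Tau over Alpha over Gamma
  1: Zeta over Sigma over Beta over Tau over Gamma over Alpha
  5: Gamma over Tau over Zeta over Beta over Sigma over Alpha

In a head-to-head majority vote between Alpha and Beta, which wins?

Beta

No ballot ranks Alpha above Beta: 0.
Ballots ranking Beta above Alpha: 9 − 0 = 9.
Beta wins the head-to-head 9–0.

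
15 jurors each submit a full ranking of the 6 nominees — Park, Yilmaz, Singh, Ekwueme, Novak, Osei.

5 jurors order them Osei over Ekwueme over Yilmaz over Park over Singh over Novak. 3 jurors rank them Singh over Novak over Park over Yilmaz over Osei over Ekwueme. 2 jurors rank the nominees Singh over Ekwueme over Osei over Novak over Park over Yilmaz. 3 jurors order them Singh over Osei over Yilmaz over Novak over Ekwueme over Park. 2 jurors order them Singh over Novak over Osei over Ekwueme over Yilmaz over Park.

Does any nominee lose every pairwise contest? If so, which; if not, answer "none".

Park

Pairwise majorities:
Park vs Yilmaz: Yilmaz, 10–5.
Park vs Singh: Park preferred on 5 ballots; Singh wins 10–5.
Park vs Ekwueme: 3 for Park, 12 for Ekwueme — Ekwueme by 12–3.
Park vs Novak: Park preferred on 5 ballots; Novak wins 10–5.
Park vs Osei: 3 to 12, Osei.
Yilmaz vs Singh: Yilmaz is ranked higher on 5 ballots, Singh on 10. Singh wins 10–5.
Yilmaz vs Ekwueme: Ekwueme wins 9–6.
Yilmaz–Novak: Yilmaz 8–7.
Yilmaz vs Osei: Osei, 12–3.
Singh vs Ekwueme: Singh is ranked higher on 3+2+3+2 = 10 ballots, Ekwueme on 5. Singh wins 10–5.
Singh vs Novak: Singh is ranked higher on 5+3+2+3+2 = 15 ballots, Novak on 0. Singh wins 15–0.
Singh vs Osei: Singh is ranked higher on 3+2+3+2 = 10 ballots, Osei on 5. Singh wins 10–5.
Ekwueme vs Novak: Ekwueme preferred on 5+2 = 7 ballots; Novak wins 8–7.
Ekwueme vs Osei: Osei wins 13–2.
Novak vs Osei: 3+2 = 5 for Novak, 10 for Osei — Osei by 10–5.
Only Park has no wins; Park is the Condorcet loser.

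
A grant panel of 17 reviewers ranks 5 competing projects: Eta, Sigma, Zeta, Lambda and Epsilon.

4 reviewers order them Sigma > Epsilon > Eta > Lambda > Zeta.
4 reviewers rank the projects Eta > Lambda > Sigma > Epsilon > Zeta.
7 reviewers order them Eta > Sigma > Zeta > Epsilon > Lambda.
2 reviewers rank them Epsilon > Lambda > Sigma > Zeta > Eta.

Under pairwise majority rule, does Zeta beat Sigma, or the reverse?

No ballot ranks Zeta above Sigma: 0.
Ballots ranking Sigma above Zeta: 17 − 0 = 17.
Sigma wins the head-to-head 17–0.

Sigma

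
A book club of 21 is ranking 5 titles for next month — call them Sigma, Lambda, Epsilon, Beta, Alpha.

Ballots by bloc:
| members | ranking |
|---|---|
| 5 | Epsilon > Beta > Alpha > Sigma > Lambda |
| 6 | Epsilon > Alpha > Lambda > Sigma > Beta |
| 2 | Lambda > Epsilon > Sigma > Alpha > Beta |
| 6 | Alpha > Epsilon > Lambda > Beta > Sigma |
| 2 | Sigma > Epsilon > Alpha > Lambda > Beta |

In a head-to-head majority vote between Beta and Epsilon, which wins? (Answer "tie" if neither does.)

Epsilon

No ballot ranks Beta above Epsilon: 0.
Ballots ranking Epsilon above Beta: 21 − 0 = 21.
Epsilon wins the head-to-head 21–0.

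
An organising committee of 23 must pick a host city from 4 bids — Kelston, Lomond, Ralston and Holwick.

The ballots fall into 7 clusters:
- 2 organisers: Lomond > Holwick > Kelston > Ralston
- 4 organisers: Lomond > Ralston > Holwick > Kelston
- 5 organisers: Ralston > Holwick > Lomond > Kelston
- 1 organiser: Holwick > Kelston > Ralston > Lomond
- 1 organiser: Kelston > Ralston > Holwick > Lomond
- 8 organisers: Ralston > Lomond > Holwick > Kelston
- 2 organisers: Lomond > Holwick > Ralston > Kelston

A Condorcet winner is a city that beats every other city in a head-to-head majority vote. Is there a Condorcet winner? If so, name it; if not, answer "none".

Ralston

Head-to-head results (23 organisers):
Kelston vs Lomond: Kelston is ranked higher on 1+1 = 2 ballots, Lomond on 21. Lomond wins 21–2.
Kelston vs Ralston: 2+1+1 = 4 for Kelston, 19 for Ralston — Ralston by 19–4.
Kelston–Holwick: Holwick 22–1.
Lomond vs Ralston: Lomond preferred on 2+4+2 = 8 ballots; Ralston wins 15–8.
Lomond vs Holwick: Lomond preferred on 2+4+8+2 = 16 ballots; Lomond wins 16–7.
Ralston vs Holwick: Ralston preferred on 4+5+1+8 = 18 ballots; Ralston wins 18–5.
Ralston wins every pairwise contest, so Ralston is the Condorcet winner.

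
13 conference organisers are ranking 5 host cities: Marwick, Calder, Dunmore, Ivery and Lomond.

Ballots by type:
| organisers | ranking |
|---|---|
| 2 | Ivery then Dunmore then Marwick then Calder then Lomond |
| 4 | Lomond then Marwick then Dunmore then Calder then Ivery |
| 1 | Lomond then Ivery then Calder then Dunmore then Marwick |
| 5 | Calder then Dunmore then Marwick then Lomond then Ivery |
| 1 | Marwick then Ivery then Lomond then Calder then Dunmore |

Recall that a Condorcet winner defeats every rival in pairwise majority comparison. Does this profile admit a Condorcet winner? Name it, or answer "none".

Check each pair by majority over 13 ballots:
Marwick vs Calder: Marwick preferred on 2+4+1 = 7 ballots; Marwick wins 7–6.
Marwick vs Dunmore: Marwick preferred on 4+1 = 5 ballots; Dunmore wins 8–5.
Marwick vs Ivery: Marwick is ranked higher on 4+5+1 = 10 ballots, Ivery on 3. Marwick wins 10–3.
Marwick vs Lomond: Marwick is ranked higher on 2+5+1 = 8 ballots, Lomond on 5. Marwick wins 8–5.
Calder vs Dunmore: Calder is ranked higher on 1+5+1 = 7 ballots, Dunmore on 6. Calder wins 7–6.
Calder vs Ivery: 9 to 4, Calder.
Calder vs Lomond: Calder is ranked higher on 2+5 = 7 ballots, Lomond on 6. Calder wins 7–6.
Dunmore vs Ivery: 9 to 4, Dunmore.
Dunmore vs Lomond: 7 to 6, Dunmore.
Ivery vs Lomond: 3 to 10, Lomond.
Every city loses at least once (Marwick loses to Dunmore; Calder loses to Marwick; Dunmore loses to Calder; Ivery loses to Marwick; Lomond loses to Marwick). The majority relation contains the cycle Marwick beats Calder beats Dunmore beats Marwick, so there is no Condorcet winner.

none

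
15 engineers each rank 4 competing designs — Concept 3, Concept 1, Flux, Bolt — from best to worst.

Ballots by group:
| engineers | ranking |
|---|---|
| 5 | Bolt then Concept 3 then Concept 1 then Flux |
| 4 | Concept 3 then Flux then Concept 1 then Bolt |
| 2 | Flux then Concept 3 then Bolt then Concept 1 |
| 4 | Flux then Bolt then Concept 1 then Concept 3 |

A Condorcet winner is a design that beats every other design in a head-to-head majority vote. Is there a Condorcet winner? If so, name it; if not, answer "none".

none

Check each pair by majority over 15 ballots:
Concept 3–Concept 1: Concept 3 11–4.
Concept 3 vs Flux: Concept 3 wins 9–6.
Concept 3 vs Bolt: Bolt, 9–6.
Concept 1 vs Flux: Flux, 10–5.
Concept 1 vs Bolt: Bolt wins 11–4.
Flux vs Bolt: Flux wins 10–5.
No design is unbeaten: Concept 3 loses to Bolt; Concept 1 loses to Concept 3; Flux loses to Concept 3; Bolt loses to Flux. In particular Concept 3 > Flux > Bolt > Concept 3 is a majority cycle — no Condorcet winner exists.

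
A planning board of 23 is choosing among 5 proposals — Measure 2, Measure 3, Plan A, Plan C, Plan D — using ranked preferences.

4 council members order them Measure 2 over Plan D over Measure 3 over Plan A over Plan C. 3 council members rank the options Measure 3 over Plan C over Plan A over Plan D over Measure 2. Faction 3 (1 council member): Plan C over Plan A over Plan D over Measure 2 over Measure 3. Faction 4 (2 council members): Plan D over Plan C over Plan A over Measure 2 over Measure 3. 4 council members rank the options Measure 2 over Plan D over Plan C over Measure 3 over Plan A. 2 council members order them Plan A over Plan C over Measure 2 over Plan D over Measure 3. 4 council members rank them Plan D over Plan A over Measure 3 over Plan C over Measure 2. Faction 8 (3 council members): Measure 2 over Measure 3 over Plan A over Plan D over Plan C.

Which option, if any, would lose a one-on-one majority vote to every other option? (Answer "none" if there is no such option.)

none

Pairwise majorities:
Measure 2 vs Measure 3: Measure 2, 16–7.
Measure 2–Plan A: Plan A 12–11.
Measure 2 vs Plan C: Plan C, 12–11.
Measure 2 vs Plan D: Measure 2 preferred on 4+4+2+3 = 13 ballots; Measure 2 wins 13–10.
Measure 3 vs Plan A: 4+3+4+3 = 14 for Measure 3, 9 for Plan A — Measure 3 by 14–9.
Measure 3 vs Plan C: Measure 3 wins 14–9.
Measure 3 vs Plan D: Plan D wins 17–6.
Plan A vs Plan C: Plan A preferred on 4+2+4+3 = 13 ballots; Plan A wins 13–10.
Plan A vs Plan D: 3+1+2+3 = 9 for Plan A, 14 for Plan D — Plan D by 14–9.
Plan C–Plan D: Plan D 17–6.
Every option wins at least one matchup (Measure 2 beats Measure 3; Measure 3 beats Plan A; Plan A beats Measure 2; Plan C beats Measure 2; Plan D beats Measure 3), so there is no Condorcet loser.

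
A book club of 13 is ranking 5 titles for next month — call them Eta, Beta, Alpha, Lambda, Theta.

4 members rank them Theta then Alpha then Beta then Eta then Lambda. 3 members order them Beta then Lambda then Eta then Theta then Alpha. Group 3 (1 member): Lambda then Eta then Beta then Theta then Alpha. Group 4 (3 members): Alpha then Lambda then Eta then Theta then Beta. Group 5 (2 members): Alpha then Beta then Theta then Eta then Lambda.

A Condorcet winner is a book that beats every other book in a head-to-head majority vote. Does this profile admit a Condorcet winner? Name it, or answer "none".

Pairwise majorities:
Eta vs Beta: Eta is ranked higher on 1+3 = 4 ballots, Beta on 9. Beta wins 9–4.
Eta vs Alpha: 4 to 9, Alpha.
Eta vs Lambda: Lambda, 7–6.
Eta vs Theta: 3+1+3 = 7 for Eta, 6 for Theta — Eta by 7–6.
Beta vs Alpha: 4 to 9, Alpha.
Beta vs Lambda: Beta preferred on 4+3+2 = 9 ballots; Beta wins 9–4.
Beta vs Theta: Beta preferred on 3+1+2 = 6 ballots; Theta wins 7–6.
Alpha vs Lambda: 4+3+2 = 9 for Alpha, 4 for Lambda — Alpha by 9–4.
Alpha vs Theta: Alpha is ranked higher on 3+2 = 5 ballots, Theta on 8. Theta wins 8–5.
Lambda vs Theta: Lambda preferred on 3+1+3 = 7 ballots; Lambda wins 7–6.
No book is unbeaten: Eta loses to Beta; Beta loses to Alpha; Alpha loses to Theta; Lambda loses to Beta; Theta loses to Eta. In particular Eta > Theta > Beta > Eta is a majority cycle — no Condorcet winner exists.

none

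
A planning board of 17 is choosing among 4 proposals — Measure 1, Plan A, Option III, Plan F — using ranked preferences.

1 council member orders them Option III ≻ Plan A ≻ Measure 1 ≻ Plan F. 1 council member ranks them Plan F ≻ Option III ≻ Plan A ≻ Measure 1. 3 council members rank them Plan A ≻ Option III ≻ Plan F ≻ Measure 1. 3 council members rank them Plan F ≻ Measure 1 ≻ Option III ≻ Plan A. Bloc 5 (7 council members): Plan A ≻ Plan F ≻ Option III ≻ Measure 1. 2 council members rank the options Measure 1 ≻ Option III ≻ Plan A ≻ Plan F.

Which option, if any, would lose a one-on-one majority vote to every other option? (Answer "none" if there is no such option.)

Pairwise majorities:
Measure 1 vs Plan A: Plan A, 12–5.
Measure 1 vs Option III: Option III, 12–5.
Measure 1 vs Plan F: Measure 1 is ranked higher on 1+2 = 3 ballots, Plan F on 14. Plan F wins 14–3.
Plan A vs Option III: 10 to 7, Plan A.
Plan A vs Plan F: Plan A preferred on 1+3+7+2 = 13 ballots; Plan A wins 13–4.
Option III vs Plan F: Plan F wins 11–6.
Measure 1 is beaten in every head-to-head and is the Condorcet loser.

Measure 1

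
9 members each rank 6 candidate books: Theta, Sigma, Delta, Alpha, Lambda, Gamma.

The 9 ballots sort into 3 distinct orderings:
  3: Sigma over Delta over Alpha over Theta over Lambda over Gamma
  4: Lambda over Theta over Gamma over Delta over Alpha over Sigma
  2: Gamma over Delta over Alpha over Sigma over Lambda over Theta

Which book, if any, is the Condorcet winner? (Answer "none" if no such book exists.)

none

Pairwise majorities:
Theta vs Sigma: Theta preferred on 4 ballots; Sigma wins 5–4.
Theta vs Delta: Theta is ranked higher on 4 ballots, Delta on 5. Delta wins 5–4.
Theta vs Alpha: 4 for Theta, 5 for Alpha — Alpha by 5–4.
Theta vs Lambda: 3 to 6, Lambda.
Theta vs Gamma: 3+4 = 7 for Theta, 2 for Gamma — Theta by 7–2.
Sigma vs Delta: 3 for Sigma, 6 for Delta — Delta by 6–3.
Sigma vs Alpha: 3 for Sigma, 6 for Alpha — Alpha by 6–3.
Sigma vs Lambda: Sigma is ranked higher on 3+2 = 5 ballots, Lambda on 4. Sigma wins 5–4.
Sigma vs Gamma: 3 to 6, Gamma.
Delta vs Alpha: 9 to 0, Delta.
Delta vs Lambda: 5 to 4, Delta.
Delta vs Gamma: 3 for Delta, 6 for Gamma — Gamma by 6–3.
Alpha vs Lambda: Alpha preferred on 3+2 = 5 ballots; Alpha wins 5–4.
Alpha vs Gamma: 3 to 6, Gamma.
Lambda vs Gamma: 3+4 = 7 for Lambda, 2 for Gamma — Lambda by 7–2.
Each book drops at least one matchup (Theta loses to Sigma; Sigma loses to Delta; Delta loses to Gamma; Alpha loses to Delta; Lambda loses to Sigma; Gamma loses to Theta); the cycle Theta beats Gamma beats Sigma beats Theta rules out a Condorcet winner.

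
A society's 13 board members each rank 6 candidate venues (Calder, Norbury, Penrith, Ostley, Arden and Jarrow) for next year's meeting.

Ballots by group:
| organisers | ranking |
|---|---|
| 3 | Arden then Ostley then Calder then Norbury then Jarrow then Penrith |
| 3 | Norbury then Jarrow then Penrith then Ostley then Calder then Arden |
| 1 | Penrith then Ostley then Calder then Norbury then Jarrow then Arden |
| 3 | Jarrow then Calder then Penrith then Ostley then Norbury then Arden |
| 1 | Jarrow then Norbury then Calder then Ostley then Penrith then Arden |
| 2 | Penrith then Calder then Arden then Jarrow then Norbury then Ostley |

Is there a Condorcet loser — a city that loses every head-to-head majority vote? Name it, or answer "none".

Arden

Head-to-head results (13 organisers):
Calder vs Norbury: Calder wins 9–4.
Calder vs Penrith: Calder preferred on 3+3+1 = 7 ballots; Calder wins 7–6.
Calder vs Ostley: Calder preferred on 3+1+2 = 6 ballots; Ostley wins 7–6.
Calder vs Arden: Calder wins 10–3.
Calder vs Jarrow: Jarrow, 7–6.
Norbury vs Penrith: Norbury, 7–6.
Norbury vs Ostley: Ostley wins 7–6.
Norbury vs Arden: 3+1+3+1 = 8 for Norbury, 5 for Arden — Norbury by 8–5.
Norbury vs Jarrow: Norbury, 7–6.
Penrith vs Ostley: Penrith wins 9–4.
Penrith vs Arden: Penrith wins 10–3.
Penrith–Jarrow: Jarrow 10–3.
Ostley vs Arden: Ostley, 8–5.
Ostley vs Jarrow: 3+1 = 4 for Ostley, 9 for Jarrow — Jarrow by 9–4.
Arden vs Jarrow: Jarrow, 8–5.
Arden is beaten in every head-to-head and is the Condorcet loser.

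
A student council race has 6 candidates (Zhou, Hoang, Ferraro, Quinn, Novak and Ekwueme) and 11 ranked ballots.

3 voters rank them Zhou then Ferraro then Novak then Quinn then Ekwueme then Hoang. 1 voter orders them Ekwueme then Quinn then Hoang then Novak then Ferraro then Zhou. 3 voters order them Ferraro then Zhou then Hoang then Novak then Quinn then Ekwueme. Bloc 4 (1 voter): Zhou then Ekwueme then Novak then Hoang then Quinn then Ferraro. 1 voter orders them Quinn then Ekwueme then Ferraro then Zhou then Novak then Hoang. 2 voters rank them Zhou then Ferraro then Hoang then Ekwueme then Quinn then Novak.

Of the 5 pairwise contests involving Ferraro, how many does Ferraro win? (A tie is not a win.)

Ferraro against each rival (11 voters):
Ferraro–Zhou: Zhou 6–5.
Ferraro vs Hoang: 9 to 2, Ferraro.
Ferraro–Quinn: Ferraro 8–3.
Ferraro vs Novak: 3+3+1+2 = 9 for Ferraro, 2 for Novak — Ferraro by 9–2.
Ferraro vs Ekwueme: 3+3+2 = 8 for Ferraro, 3 for Ekwueme — Ferraro by 8–3.
Ferraro beats Hoang, Quinn, Novak, Ekwueme; loses to Zhou — 4 pairwise wins.

4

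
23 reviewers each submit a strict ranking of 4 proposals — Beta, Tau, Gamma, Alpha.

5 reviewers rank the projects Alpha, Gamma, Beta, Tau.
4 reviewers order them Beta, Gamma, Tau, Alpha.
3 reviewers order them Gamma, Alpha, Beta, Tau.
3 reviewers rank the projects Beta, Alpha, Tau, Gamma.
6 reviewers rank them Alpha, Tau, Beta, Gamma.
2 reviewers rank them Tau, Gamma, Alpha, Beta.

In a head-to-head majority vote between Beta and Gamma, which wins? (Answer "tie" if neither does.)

Beta

Ballots ranking Beta above Gamma: 4 + 3 + 6 = 13.
Ballots ranking Gamma above Beta: 23 − 13 = 10.
Beta wins the head-to-head 13–10.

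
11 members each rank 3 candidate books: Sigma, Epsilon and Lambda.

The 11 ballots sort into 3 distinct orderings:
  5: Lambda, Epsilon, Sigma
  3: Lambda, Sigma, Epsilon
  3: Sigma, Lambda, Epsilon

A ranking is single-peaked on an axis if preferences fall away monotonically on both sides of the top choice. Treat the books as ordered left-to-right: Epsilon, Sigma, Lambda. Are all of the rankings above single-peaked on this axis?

no

Axis positions: Epsilon=1, Sigma=2, Lambda=3.
Group 1: ranking walks positions 3-1-2; Epsilon is ranked above Sigma even though Sigma lies between Epsilon and the peak Lambda on the axis — preferences dip and rise again. Not single-peaked.
Group 2 (peak Lambda at position 3): ranking walks positions 3-2-1, expanding outward from the peak — single-peaked.
Group 3 (peak Sigma at position 2): ranking walks positions 2-3-1, expanding outward from the peak — single-peaked.
Group 1 violates single-peakedness, so the profile is not single-peaked on this axis.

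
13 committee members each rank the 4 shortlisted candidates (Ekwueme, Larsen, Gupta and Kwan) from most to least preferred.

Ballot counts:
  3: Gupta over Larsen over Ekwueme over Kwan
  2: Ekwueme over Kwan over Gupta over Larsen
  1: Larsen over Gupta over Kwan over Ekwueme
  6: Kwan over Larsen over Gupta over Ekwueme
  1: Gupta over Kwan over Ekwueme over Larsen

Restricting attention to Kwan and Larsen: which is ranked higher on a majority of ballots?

Ballots ranking Kwan above Larsen: 2 + 6 + 1 = 9.
Ballots ranking Larsen above Kwan: 13 − 9 = 4.
Kwan wins the head-to-head 9–4.

Kwan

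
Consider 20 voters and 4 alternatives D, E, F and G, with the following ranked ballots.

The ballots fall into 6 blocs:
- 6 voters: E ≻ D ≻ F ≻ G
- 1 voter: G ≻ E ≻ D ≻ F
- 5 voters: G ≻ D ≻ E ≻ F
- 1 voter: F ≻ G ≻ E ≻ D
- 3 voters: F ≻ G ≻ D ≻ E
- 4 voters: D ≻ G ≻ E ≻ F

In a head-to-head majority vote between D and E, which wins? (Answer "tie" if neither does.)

D

Ballots ranking D above E: 5 + 3 + 4 = 12.
Ballots ranking E above D: 20 − 12 = 8.
D wins the head-to-head 12–8.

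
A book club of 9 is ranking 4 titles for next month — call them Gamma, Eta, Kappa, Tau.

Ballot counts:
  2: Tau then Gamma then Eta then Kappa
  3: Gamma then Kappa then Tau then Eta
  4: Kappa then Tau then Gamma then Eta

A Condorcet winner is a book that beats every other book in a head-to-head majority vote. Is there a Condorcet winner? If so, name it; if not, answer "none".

Head-to-head results (9 members):
Gamma–Eta: Gamma 9–0.
Gamma vs Kappa: Gamma, 5–4.
Gamma–Tau: Tau 6–3.
Eta–Kappa: Kappa 7–2.
Eta–Tau: Tau 9–0.
Kappa vs Tau: Kappa wins 7–2.
Each book drops at least one matchup (Gamma loses to Tau; Eta loses to Gamma; Kappa loses to Gamma; Tau loses to Kappa); the cycle Gamma beats Kappa beats Tau beats Gamma rules out a Condorcet winner.

none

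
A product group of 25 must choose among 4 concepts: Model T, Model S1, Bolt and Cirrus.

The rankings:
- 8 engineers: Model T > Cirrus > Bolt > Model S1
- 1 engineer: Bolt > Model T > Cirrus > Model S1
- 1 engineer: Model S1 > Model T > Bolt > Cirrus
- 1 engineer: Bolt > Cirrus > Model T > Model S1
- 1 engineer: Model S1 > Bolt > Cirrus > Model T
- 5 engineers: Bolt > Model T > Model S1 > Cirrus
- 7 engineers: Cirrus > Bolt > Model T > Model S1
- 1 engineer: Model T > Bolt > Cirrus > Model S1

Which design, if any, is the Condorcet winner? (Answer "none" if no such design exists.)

Pairwise majorities:
Model T vs Model S1: Model T preferred on 8+1+1+5+7+1 = 23 ballots; Model T wins 23–2.
Model T vs Bolt: Bolt, 15–10.
Model T vs Cirrus: Model T, 16–9.
Model S1 vs Bolt: Bolt, 23–2.
Model S1 vs Cirrus: Cirrus wins 18–7.
Bolt vs Cirrus: 1+1+1+1+5+1 = 10 for Bolt, 15 for Cirrus — Cirrus by 15–10.
Every design loses at least once (Model T loses to Bolt; Model S1 loses to Model T; Bolt loses to Cirrus; Cirrus loses to Model T). The majority relation contains the cycle Model T > Cirrus > Bolt > Model T, so there is no Condorcet winner.

none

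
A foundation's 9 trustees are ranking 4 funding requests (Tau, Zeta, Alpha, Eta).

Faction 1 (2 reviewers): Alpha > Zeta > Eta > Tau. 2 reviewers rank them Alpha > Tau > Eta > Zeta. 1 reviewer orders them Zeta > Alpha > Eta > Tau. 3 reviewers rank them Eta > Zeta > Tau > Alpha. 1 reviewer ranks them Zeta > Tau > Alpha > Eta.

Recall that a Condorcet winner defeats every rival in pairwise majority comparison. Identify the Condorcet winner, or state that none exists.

Head-to-head results (9 reviewers):
Tau–Zeta: Zeta 7–2.
Tau vs Alpha: Alpha, 5–4.
Tau–Eta: Eta 6–3.
Zeta vs Alpha: Zeta, 5–4.
Zeta–Eta: Eta 5–4.
Alpha vs Eta: Alpha, 6–3.
Every project loses at least once (Tau loses to Zeta; Zeta loses to Eta; Alpha loses to Zeta; Eta loses to Alpha). The majority relation contains the cycle Zeta > Alpha > Eta > Zeta, so there is no Condorcet winner.

none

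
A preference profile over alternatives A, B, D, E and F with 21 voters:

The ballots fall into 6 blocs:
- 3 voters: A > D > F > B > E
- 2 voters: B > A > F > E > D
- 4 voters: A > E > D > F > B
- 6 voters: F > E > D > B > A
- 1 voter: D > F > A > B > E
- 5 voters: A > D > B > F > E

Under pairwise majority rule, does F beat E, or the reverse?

F

Ballots ranking F above E: 3 + 2 + 6 + 1 + 5 = 17.
Ballots ranking E above F: 21 − 17 = 4.
F wins the head-to-head 17–4.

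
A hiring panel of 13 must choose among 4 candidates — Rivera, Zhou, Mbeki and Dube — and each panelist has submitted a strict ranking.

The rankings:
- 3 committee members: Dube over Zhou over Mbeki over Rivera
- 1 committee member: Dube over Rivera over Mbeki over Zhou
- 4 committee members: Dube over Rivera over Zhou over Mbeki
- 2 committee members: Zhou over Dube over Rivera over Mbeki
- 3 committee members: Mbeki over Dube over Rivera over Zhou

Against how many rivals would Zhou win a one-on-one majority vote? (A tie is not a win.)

Zhou against each rival (13 committee members):
Zhou–Rivera: Rivera 8–5.
Zhou vs Mbeki: 9 to 4, Zhou.
Zhou–Dube: Dube 11–2.
Zhou beats Mbeki; loses to Rivera, Dube — 1 pairwise win.

1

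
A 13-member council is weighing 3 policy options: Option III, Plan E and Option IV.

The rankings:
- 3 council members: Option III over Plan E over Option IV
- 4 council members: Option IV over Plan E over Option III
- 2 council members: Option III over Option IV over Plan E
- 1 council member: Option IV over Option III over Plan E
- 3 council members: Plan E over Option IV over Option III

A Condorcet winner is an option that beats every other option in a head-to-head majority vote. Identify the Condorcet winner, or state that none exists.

Option IV

Head-to-head results (13 council members):
Option III vs Plan E: Plan E, 7–6.
Option III vs Option IV: Option IV wins 8–5.
Plan E vs Option IV: Option IV wins 7–6.
Only Option IV has no losses; Option IV is the Condorcet winner.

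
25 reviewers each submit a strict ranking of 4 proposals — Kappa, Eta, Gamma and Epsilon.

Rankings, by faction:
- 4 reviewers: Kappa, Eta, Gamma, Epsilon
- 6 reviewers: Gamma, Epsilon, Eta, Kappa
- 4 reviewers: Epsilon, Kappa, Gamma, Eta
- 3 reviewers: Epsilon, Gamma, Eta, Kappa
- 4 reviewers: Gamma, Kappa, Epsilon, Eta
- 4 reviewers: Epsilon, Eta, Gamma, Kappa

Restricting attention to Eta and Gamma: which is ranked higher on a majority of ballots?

Ballots ranking Eta above Gamma: 4 + 4 = 8.
Ballots ranking Gamma above Eta: 25 − 8 = 17.
Gamma wins the head-to-head 17–8.

Gamma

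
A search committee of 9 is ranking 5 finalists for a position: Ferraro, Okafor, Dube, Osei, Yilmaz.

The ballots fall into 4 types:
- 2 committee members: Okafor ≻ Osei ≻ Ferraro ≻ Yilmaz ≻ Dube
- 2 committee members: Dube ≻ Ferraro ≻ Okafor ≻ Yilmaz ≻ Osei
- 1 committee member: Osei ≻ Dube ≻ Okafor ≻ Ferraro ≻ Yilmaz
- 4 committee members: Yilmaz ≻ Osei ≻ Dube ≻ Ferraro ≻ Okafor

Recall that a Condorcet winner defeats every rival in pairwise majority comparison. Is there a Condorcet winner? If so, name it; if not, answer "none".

Head-to-head results (9 committee members):
Ferraro vs Okafor: 6 to 3, Ferraro.
Ferraro vs Dube: 2 for Ferraro, 7 for Dube — Dube by 7–2.
Ferraro vs Osei: Ferraro is ranked higher on 2 ballots, Osei on 7. Osei wins 7–2.
Ferraro vs Yilmaz: Ferraro, 5–4.
Okafor vs Dube: Okafor is ranked higher on 2 ballots, Dube on 7. Dube wins 7–2.
Okafor vs Osei: Okafor preferred on 2+2 = 4 ballots; Osei wins 5–4.
Okafor vs Yilmaz: 5 to 4, Okafor.
Dube–Osei: Osei 7–2.
Dube–Yilmaz: Yilmaz 6–3.
Osei–Yilmaz: Yilmaz 6–3.
Every candidate loses at least once (Ferraro loses to Dube; Okafor loses to Ferraro; Dube loses to Osei; Osei loses to Yilmaz; Yilmaz loses to Ferraro). The majority relation contains the cycle Ferraro → Yilmaz → Dube → Ferraro, so there is no Condorcet winner.

none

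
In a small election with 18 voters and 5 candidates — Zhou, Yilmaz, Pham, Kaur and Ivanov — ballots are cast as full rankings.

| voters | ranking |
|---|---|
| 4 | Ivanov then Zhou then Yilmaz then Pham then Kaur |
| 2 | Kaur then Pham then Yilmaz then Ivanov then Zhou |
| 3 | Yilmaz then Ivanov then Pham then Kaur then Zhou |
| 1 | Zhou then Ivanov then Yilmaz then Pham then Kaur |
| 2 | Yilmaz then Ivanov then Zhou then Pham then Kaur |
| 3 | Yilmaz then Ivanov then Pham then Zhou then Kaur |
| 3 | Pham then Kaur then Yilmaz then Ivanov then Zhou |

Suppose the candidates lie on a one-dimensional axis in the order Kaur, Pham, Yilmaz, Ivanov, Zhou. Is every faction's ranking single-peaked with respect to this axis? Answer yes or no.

yes

Axis positions: Kaur=1, Pham=2, Yilmaz=3, Ivanov=4, Zhou=5.
Faction 1 (peak Ivanov at position 4): ranking walks positions 4-5-3-2-1, expanding outward from the peak — single-peaked.
Faction 2 (peak Kaur at position 1): ranking walks positions 1-2-3-4-5, expanding outward from the peak — single-peaked.
Faction 3 (peak Yilmaz at position 3): ranking walks positions 3-4-2-1-5, expanding outward from the peak — single-peaked.
Faction 4 (peak Zhou at position 5): ranking walks positions 5-4-3-2-1, expanding outward from the peak — single-peaked.
Faction 5 (peak Yilmaz at position 3): ranking walks positions 3-4-5-2-1, expanding outward from the peak — single-peaked.
Faction 6 (peak Yilmaz at position 3): ranking walks positions 3-4-2-5-1, expanding outward from the peak — single-peaked.
Faction 7 (peak Pham at position 2): ranking walks positions 2-1-3-4-5, expanding outward from the peak — single-peaked.
Every ranking is single-peaked on this axis.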